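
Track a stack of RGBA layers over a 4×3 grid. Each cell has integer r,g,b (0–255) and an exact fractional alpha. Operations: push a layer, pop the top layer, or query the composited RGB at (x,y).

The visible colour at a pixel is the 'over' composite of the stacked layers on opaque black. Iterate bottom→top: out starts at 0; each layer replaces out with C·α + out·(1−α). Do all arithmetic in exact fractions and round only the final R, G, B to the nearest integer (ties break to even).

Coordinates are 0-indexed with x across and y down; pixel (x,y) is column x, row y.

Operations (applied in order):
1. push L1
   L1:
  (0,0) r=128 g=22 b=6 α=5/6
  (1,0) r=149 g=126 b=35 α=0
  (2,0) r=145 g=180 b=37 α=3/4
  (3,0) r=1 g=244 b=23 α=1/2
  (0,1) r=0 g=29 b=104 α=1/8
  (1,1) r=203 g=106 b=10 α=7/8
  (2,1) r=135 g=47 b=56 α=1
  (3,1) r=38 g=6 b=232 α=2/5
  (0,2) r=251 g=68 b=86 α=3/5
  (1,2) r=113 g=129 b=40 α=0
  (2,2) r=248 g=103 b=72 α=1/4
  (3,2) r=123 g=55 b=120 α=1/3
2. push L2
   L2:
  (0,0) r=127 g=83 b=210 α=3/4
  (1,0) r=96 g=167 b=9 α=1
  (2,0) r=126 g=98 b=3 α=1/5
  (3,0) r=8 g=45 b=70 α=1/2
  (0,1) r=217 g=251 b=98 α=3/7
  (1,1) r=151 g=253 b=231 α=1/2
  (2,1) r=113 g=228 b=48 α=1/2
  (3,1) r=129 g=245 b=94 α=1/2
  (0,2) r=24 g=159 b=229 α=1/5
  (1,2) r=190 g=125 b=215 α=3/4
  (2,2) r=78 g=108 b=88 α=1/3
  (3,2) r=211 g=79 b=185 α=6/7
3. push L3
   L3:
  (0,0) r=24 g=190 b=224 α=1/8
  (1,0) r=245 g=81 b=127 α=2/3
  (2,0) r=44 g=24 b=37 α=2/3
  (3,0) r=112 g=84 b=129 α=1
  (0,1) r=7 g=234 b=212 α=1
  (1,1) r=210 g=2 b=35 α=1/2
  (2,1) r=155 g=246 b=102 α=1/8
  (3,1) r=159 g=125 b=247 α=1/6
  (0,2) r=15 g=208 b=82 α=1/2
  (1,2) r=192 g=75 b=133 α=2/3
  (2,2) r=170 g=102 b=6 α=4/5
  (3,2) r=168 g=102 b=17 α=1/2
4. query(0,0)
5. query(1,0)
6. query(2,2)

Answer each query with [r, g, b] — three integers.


at x=0,y=0 over L1,L2,L3:
L1 α=5/6: [320/3, 55/3, 5]
L2 α=3/4: [1463/12, 401/6, 635/4]
L3 α=1/8: [10529/96, 3947/48, 5341/32]
→ [110, 82, 167]

at x=1,y=0 over L1,L2,L3:
+L1 (α=0) → [0, 0, 0]
+L2 (α=1) → [96, 167, 9]
+L3 (α=2/3) → [586/3, 329/3, 263/3]
= [195, 110, 88]

at x=2,y=2 over L1,L2,L3:
after L1 α=1/4: [62, 103/4, 18]
after L2 α=1/3: [202/3, 319/6, 124/3]
after L3 α=4/5: [2242/15, 2767/30, 196/15]
= [149, 92, 13]


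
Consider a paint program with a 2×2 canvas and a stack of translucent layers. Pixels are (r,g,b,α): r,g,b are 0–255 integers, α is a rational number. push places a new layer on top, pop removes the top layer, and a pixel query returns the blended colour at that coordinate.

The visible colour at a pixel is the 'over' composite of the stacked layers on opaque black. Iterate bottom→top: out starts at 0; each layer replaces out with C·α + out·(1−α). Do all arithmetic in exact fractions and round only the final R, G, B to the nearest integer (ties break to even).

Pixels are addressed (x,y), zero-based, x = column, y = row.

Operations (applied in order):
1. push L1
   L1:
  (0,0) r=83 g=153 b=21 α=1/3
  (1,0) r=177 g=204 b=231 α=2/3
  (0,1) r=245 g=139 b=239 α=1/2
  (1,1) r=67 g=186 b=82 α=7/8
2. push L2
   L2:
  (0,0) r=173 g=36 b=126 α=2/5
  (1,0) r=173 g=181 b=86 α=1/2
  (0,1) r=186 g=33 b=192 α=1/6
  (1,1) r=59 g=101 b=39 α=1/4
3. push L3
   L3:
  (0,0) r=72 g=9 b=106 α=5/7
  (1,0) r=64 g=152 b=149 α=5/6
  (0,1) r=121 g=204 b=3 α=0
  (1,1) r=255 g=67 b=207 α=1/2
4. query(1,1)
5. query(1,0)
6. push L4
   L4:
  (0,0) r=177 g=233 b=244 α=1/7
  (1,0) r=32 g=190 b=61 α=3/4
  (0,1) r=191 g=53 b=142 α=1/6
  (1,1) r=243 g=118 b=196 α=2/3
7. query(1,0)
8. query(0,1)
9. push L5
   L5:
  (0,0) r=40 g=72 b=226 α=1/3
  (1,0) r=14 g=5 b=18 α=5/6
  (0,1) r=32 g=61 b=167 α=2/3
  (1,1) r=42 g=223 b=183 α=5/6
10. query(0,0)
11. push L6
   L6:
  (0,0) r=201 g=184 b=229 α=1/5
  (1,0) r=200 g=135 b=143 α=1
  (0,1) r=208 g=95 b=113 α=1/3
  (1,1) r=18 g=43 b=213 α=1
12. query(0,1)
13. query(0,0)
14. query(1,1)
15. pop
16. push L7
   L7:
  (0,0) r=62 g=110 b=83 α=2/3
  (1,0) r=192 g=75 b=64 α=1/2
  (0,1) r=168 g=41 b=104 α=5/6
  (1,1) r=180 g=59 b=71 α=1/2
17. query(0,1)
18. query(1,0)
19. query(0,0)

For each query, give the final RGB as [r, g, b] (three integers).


(1,1) stack=L1,L2,L3; from [0,0,0]:
+L1 (α=7/8) → [469/8, 651/4, 287/4]
+L2 (α=1/4) → [1879/32, 2357/16, 1017/16]
+L3 (α=1/2) → [10039/64, 3429/32, 4329/32]
= [157, 107, 135]

(1,0) stack=L1,L2,L3; from [0,0,0]:
+L1 (α=2/3) → [118, 136, 154]
+L2 (α=1/2) → [291/2, 317/2, 120]
+L3 (α=5/6) → [931/12, 1837/12, 865/6]
rounded: [78, 153, 144]

at x=1,y=0 over L1,L2,L3,L4:
after L1 α=2/3: [118, 136, 154]
after L2 α=1/2: [291/2, 317/2, 120]
after L3 α=5/6: [931/12, 1837/12, 865/6]
after L4 α=3/4: [2083/48, 8677/48, 1963/24]
rounded: [43, 181, 82]

query (0,1) [L1,L2,L3,L4] — begin 0,0,0
after L1 α=1/2: [245/2, 139/2, 239/2]
after L2 α=1/6: [1597/12, 761/12, 1579/12]
after L3 α=0: [1597/12, 761/12, 1579/12]
after L4 α=1/6: [10277/72, 4441/72, 9599/72]
→ [143, 62, 133]

(0,0) stack=L1,L2,L3,L4,L5; from [0,0,0]:
L1 α=1/3: [83/3, 51, 7]
L2 α=2/5: [429/5, 45, 273/5]
L3 α=5/7: [2658/35, 135/7, 3196/35]
L4 α=1/7: [22143/245, 2441/49, 27716/245]
L5 α=1/3: [54086/735, 8410/147, 36934/245]
= [74, 57, 151]

(0,1) stack=L1,L2,L3,L4,L5,L6; from [0,0,0]:
+L1 (α=1/2) → [245/2, 139/2, 239/2]
+L2 (α=1/6) → [1597/12, 761/12, 1579/12]
+L3 (α=0) → [1597/12, 761/12, 1579/12]
+L4 (α=1/6) → [10277/72, 4441/72, 9599/72]
+L5 (α=2/3) → [14885/216, 13225/216, 33647/216]
+L6 (α=1/3) → [37349/324, 23485/324, 45851/324]
→ [115, 72, 142]

(0,0) stack=L1,L2,L3,L4,L5,L6; from [0,0,0]:
+L1 (α=1/3) → [83/3, 51, 7]
+L2 (α=2/5) → [429/5, 45, 273/5]
+L3 (α=5/7) → [2658/35, 135/7, 3196/35]
+L4 (α=1/7) → [22143/245, 2441/49, 27716/245]
+L5 (α=1/3) → [54086/735, 8410/147, 36934/245]
+L6 (α=1/5) → [364079/3675, 60688/735, 203841/1225]
= [99, 83, 166]

query (1,1) [L1,L2,L3,L4,L5,L6] — begin 0,0,0
L1 α=7/8: [469/8, 651/4, 287/4]
L2 α=1/4: [1879/32, 2357/16, 1017/16]
L3 α=1/2: [10039/64, 3429/32, 4329/32]
L4 α=2/3: [41143/192, 10981/96, 16873/96]
L5 α=5/6: [81463/1152, 118021/576, 104713/576]
L6 α=1: [18, 43, 213]
→ [18, 43, 213]

(0,1) stack=L1,L2,L3,L4,L5,L7; from [0,0,0]:
+L1 (α=1/2) → [245/2, 139/2, 239/2]
+L2 (α=1/6) → [1597/12, 761/12, 1579/12]
+L3 (α=0) → [1597/12, 761/12, 1579/12]
+L4 (α=1/6) → [10277/72, 4441/72, 9599/72]
+L5 (α=2/3) → [14885/216, 13225/216, 33647/216]
+L7 (α=5/6) → [196325/1296, 57505/1296, 145967/1296]
→ [151, 44, 113]

query (1,0) [L1,L2,L3,L4,L5,L7] — begin 0,0,0
+L1 (α=2/3) → [118, 136, 154]
+L2 (α=1/2) → [291/2, 317/2, 120]
+L3 (α=5/6) → [931/12, 1837/12, 865/6]
+L4 (α=3/4) → [2083/48, 8677/48, 1963/24]
+L5 (α=5/6) → [5443/288, 9877/288, 4123/144]
+L7 (α=1/2) → [60739/576, 31477/576, 13339/288]
→ [105, 55, 46]

query (0,0) [L1,L2,L3,L4,L5,L7] — begin 0,0,0
after L1 α=1/3: [83/3, 51, 7]
after L2 α=2/5: [429/5, 45, 273/5]
after L3 α=5/7: [2658/35, 135/7, 3196/35]
after L4 α=1/7: [22143/245, 2441/49, 27716/245]
after L5 α=1/3: [54086/735, 8410/147, 36934/245]
after L7 α=2/3: [145226/2205, 40750/441, 25868/245]
→ [66, 92, 106]


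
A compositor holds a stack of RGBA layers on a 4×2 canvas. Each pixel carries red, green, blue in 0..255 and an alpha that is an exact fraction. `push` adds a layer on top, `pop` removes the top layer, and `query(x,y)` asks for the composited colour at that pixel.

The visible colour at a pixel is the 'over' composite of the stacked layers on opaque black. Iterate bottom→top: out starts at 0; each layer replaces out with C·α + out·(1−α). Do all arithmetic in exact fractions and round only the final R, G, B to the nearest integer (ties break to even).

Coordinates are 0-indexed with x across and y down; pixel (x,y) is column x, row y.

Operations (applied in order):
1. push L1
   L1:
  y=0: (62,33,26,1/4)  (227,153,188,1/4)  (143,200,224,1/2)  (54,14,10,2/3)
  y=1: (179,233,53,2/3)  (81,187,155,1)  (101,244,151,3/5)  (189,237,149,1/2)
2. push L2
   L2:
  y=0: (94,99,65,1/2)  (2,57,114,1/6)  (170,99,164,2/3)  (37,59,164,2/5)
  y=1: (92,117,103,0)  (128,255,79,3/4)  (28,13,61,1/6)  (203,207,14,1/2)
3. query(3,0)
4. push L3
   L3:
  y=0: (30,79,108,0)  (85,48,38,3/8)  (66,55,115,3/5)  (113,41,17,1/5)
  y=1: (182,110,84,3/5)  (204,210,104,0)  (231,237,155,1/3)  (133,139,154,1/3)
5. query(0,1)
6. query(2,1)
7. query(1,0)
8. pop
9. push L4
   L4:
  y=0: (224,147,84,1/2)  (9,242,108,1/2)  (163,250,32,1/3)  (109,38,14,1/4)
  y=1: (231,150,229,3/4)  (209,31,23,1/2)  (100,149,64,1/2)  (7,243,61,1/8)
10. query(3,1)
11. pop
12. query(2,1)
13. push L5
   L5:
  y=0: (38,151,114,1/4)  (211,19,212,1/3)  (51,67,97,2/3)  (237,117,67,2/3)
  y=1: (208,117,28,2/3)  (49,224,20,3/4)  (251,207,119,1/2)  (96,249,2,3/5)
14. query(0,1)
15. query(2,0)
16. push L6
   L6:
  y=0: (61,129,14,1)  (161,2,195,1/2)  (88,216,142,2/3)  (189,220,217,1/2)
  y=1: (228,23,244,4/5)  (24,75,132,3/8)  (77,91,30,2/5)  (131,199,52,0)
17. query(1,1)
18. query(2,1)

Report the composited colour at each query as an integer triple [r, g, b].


query (3,0) [L1,L2] — begin 0,0,0
L1 α=2/3: [36, 28/3, 20/3]
L2 α=2/5: [182/5, 146/5, 348/5]
= [36, 29, 70]

at x=0,y=1 over L1,L2,L3:
after L1 α=2/3: [358/3, 466/3, 106/3]
after L2 α=0: [358/3, 466/3, 106/3]
after L3 α=3/5: [2354/15, 1922/15, 968/15]
→ [157, 128, 65]

at x=2,y=1 over L1,L2,L3:
L1 α=3/5: [303/5, 732/5, 453/5]
L2 α=1/6: [331/6, 745/6, 257/3]
L3 α=1/3: [1024/9, 1456/9, 979/9]
→ [114, 162, 109]

query (1,0) [L1,L2,L3] — begin 0,0,0
after L1 α=1/4: [227/4, 153/4, 47]
after L2 α=1/6: [381/8, 331/8, 349/6]
after L3 α=3/8: [3945/64, 2807/64, 2429/48]
→ [62, 44, 51]

(3,1) stack=L1,L2,L4; from [0,0,0]:
+L1 (α=1/2) → [189/2, 237/2, 149/2]
+L2 (α=1/2) → [595/4, 651/4, 177/4]
+L4 (α=1/8) → [4193/32, 5529/32, 1483/32]
→ [131, 173, 46]

at x=2,y=1 over L1,L2:
+L1 (α=3/5) → [303/5, 732/5, 453/5]
+L2 (α=1/6) → [331/6, 745/6, 257/3]
= [55, 124, 86]

query (0,1) [L1,L2,L5] — begin 0,0,0
+L1 (α=2/3) → [358/3, 466/3, 106/3]
+L2 (α=0) → [358/3, 466/3, 106/3]
+L5 (α=2/3) → [1606/9, 1168/9, 274/9]
→ [178, 130, 30]

query (2,0) [L1,L2,L5] — begin 0,0,0
after L1 α=1/2: [143/2, 100, 112]
after L2 α=2/3: [823/6, 298/3, 440/3]
after L5 α=2/3: [1435/18, 700/9, 1022/9]
= [80, 78, 114]

at x=1,y=1 over L1,L2,L5,L6:
L1 α=1: [81, 187, 155]
L2 α=3/4: [465/4, 238, 98]
L5 α=3/4: [1053/16, 455/2, 79/2]
L6 α=3/8: [6417/128, 2725/16, 1187/16]
rounded: [50, 170, 74]

at x=2,y=1 over L1,L2,L5,L6:
after L1 α=3/5: [303/5, 732/5, 453/5]
after L2 α=1/6: [331/6, 745/6, 257/3]
after L5 α=1/2: [1837/12, 1987/12, 307/3]
after L6 α=2/5: [2453/20, 543/4, 367/5]
= [123, 136, 73]


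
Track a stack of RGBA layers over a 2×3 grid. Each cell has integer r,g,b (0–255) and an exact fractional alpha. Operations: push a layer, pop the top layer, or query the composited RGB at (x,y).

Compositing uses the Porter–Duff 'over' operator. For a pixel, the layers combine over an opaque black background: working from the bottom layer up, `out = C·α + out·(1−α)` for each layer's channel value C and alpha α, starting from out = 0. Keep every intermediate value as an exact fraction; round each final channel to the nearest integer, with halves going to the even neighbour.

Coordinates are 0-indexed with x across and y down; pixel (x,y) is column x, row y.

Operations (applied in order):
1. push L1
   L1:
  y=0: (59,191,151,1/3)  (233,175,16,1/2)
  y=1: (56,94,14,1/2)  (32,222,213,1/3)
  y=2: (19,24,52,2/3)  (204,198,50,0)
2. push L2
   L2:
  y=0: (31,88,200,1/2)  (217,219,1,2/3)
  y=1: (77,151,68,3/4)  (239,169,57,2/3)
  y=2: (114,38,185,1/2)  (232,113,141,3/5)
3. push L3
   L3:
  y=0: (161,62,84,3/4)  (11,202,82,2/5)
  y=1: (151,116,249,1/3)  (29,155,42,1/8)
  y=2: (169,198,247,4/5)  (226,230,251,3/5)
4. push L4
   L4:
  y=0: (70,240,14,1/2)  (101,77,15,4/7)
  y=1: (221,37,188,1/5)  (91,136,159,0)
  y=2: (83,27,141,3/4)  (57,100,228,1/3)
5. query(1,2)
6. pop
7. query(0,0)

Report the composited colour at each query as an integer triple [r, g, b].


query (1,2) [L1,L2,L3,L4] — begin 0,0,0
after L1 α=0: [0, 0, 0]
after L2 α=3/5: [696/5, 339/5, 423/5]
after L3 α=3/5: [4782/25, 4128/25, 4611/25]
after L4 α=1/3: [3663/25, 10756/75, 4974/25]
= [147, 143, 199]

at x=0,y=0 over L1,L2,L3:
after L1 α=1/3: [59/3, 191/3, 151/3]
after L2 α=1/2: [76/3, 455/6, 751/6]
after L3 α=3/4: [1525/12, 1571/24, 2263/24]
= [127, 65, 94]


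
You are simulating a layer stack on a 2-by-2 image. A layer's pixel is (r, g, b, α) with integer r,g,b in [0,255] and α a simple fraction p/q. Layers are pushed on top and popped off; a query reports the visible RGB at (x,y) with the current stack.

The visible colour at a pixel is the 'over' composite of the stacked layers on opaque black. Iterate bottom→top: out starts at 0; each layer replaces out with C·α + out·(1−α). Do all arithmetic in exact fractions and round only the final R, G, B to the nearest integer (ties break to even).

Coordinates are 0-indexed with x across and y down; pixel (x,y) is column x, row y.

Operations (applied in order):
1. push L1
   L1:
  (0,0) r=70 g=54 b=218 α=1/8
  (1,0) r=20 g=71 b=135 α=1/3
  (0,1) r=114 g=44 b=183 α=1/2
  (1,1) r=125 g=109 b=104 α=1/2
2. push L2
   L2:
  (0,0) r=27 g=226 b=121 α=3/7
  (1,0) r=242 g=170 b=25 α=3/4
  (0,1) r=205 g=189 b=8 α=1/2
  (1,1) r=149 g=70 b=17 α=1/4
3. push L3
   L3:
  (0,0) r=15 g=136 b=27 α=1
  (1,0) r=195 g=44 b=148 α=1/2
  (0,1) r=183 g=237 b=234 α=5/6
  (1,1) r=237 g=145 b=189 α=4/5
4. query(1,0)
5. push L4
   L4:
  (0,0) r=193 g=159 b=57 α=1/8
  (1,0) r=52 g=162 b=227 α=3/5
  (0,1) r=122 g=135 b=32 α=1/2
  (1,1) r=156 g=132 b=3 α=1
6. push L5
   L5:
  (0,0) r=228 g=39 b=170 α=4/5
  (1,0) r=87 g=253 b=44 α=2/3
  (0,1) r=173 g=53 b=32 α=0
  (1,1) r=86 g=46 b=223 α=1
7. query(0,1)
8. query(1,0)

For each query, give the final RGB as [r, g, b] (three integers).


at x=1,y=0 over L1,L2,L3:
+L1 (α=1/3) → [20/3, 71/3, 45]
+L2 (α=3/4) → [1099/6, 1601/12, 30]
+L3 (α=1/2) → [2269/12, 2129/24, 89]
rounded: [189, 89, 89]

query (0,1) [L1,L2,L3,L4,L5] — begin 0,0,0
L1 α=1/2: [57, 22, 183/2]
L2 α=1/2: [131, 211/2, 199/4]
L3 α=5/6: [523/3, 2581/12, 4879/24]
L4 α=1/2: [889/6, 4201/24, 5647/48]
L5 α=0: [889/6, 4201/24, 5647/48]
rounded: [148, 175, 118]

(1,0) stack=L1,L2,L3,L4,L5; from [0,0,0]:
after L1 α=1/3: [20/3, 71/3, 45]
after L2 α=3/4: [1099/6, 1601/12, 30]
after L3 α=1/2: [2269/12, 2129/24, 89]
after L4 α=3/5: [641/6, 7961/60, 859/5]
after L5 α=2/3: [1685/18, 38321/180, 433/5]
rounded: [94, 213, 87]


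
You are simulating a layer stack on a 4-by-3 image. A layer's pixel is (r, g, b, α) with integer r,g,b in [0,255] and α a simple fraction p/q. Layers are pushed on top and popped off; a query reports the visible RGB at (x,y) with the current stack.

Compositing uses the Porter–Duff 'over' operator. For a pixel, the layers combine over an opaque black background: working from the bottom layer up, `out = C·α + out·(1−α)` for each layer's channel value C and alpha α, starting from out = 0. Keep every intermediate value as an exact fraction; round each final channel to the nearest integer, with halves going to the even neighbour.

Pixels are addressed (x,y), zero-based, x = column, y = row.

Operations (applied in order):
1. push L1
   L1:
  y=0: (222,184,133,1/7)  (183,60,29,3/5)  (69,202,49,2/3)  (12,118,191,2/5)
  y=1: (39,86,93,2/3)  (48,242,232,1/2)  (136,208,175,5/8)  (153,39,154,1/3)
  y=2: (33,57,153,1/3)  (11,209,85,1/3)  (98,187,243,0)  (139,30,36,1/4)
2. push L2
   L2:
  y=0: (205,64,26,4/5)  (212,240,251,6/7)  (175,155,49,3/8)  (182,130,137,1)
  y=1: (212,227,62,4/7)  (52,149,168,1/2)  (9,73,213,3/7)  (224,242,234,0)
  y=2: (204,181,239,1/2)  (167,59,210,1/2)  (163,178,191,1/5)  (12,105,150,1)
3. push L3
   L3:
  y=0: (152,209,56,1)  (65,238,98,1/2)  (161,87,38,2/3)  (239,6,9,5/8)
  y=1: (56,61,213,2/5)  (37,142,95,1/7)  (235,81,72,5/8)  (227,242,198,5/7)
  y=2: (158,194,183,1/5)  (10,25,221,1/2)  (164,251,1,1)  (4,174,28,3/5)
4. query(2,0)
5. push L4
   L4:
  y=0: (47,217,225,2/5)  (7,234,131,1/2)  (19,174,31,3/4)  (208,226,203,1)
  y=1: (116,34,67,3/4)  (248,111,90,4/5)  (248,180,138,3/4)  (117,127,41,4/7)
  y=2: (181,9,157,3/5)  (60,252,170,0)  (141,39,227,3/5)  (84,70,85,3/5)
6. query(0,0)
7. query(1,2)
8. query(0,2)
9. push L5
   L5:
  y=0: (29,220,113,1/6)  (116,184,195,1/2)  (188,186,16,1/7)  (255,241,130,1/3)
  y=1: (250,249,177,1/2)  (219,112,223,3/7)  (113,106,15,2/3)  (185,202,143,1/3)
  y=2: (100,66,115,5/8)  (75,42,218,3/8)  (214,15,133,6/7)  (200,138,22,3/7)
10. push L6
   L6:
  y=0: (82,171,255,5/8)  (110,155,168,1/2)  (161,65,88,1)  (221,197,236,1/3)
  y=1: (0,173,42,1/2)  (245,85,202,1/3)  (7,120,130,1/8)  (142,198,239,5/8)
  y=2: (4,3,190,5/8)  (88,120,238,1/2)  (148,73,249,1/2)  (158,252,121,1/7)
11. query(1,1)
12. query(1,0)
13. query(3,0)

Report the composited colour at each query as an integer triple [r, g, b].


query (2,0) [L1,L2,L3] — begin 0,0,0
L1 α=2/3: [46, 404/3, 98/3]
L2 α=3/8: [755/8, 3415/24, 931/24]
L3 α=2/3: [3331/24, 7591/72, 2755/72]
= [139, 105, 38]

(0,0) stack=L1,L2,L3,L4; from [0,0,0]:
after L1 α=1/7: [222/7, 184/7, 19]
after L2 α=4/5: [5962/35, 1976/35, 123/5]
after L3 α=1: [152, 209, 56]
after L4 α=2/5: [110, 1061/5, 618/5]
rounded: [110, 212, 124]

at x=1,y=2 over L1,L2,L3,L4:
+L1 (α=1/3) → [11/3, 209/3, 85/3]
+L2 (α=1/2) → [256/3, 193/3, 715/6]
+L3 (α=1/2) → [143/3, 134/3, 2041/12]
+L4 (α=0) → [143/3, 134/3, 2041/12]
→ [48, 45, 170]

query (0,2) [L1,L2,L3,L4] — begin 0,0,0
after L1 α=1/3: [11, 19, 51]
after L2 α=1/2: [215/2, 100, 145]
after L3 α=1/5: [588/5, 594/5, 763/5]
after L4 α=3/5: [3891/25, 1323/25, 3881/25]
= [156, 53, 155]

(1,1) stack=L1,L2,L3,L4,L5,L6; from [0,0,0]:
L1 α=1/2: [24, 121, 116]
L2 α=1/2: [38, 135, 142]
L3 α=1/7: [265/7, 136, 947/7]
L4 α=4/5: [7209/35, 116, 3467/35]
L5 α=3/7: [51831/245, 800/7, 37283/245]
L6 α=1/3: [163687/735, 2195/21, 41352/245]
→ [223, 105, 169]

(1,0) stack=L1,L2,L3,L4,L5,L6; from [0,0,0]:
+L1 (α=3/5) → [549/5, 36, 87/5]
+L2 (α=6/7) → [987/5, 1476/7, 7617/35]
+L3 (α=1/2) → [656/5, 1571/7, 11047/70]
+L4 (α=1/2) → [691/10, 3209/14, 20217/140]
+L5 (α=1/2) → [1851/20, 5785/28, 47517/280]
+L6 (α=1/2) → [4051/40, 10125/56, 94557/560]
= [101, 181, 169]

(3,0) stack=L1,L2,L3,L4,L5,L6; from [0,0,0]:
+L1 (α=2/5) → [24/5, 236/5, 382/5]
+L2 (α=1) → [182, 130, 137]
+L3 (α=5/8) → [1741/8, 105/2, 57]
+L4 (α=1) → [208, 226, 203]
+L5 (α=1/3) → [671/3, 231, 536/3]
+L6 (α=1/3) → [2005/9, 659/3, 1780/9]
rounded: [223, 220, 198]


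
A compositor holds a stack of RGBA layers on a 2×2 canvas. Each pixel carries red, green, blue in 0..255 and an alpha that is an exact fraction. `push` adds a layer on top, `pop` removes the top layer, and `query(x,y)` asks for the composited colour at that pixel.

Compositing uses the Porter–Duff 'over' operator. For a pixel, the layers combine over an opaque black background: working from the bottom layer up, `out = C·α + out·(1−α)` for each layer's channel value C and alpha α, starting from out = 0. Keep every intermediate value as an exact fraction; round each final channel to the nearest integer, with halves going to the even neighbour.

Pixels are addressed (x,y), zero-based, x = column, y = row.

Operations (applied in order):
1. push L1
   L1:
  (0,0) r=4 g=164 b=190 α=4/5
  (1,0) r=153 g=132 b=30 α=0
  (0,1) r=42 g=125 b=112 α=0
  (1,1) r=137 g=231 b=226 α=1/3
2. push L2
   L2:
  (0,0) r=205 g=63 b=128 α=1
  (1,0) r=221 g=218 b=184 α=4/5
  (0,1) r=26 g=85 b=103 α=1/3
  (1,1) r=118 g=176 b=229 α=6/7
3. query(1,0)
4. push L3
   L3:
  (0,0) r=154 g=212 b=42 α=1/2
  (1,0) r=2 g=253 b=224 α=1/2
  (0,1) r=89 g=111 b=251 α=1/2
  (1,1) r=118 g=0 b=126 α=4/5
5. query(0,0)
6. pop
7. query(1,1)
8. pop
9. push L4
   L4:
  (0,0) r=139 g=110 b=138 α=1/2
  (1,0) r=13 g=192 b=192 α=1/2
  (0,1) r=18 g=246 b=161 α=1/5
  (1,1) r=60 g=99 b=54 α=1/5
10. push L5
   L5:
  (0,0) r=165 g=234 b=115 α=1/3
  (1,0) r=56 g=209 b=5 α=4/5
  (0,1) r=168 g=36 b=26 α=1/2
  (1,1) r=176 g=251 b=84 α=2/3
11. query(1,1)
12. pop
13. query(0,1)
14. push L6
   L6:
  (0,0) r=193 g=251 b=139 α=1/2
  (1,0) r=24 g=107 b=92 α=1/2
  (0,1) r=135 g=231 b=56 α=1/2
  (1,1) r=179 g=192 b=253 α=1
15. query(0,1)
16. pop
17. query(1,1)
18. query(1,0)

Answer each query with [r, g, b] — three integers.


query (1,0) [L1,L2] — begin 0,0,0
L1 α=0: [0, 0, 0]
L2 α=4/5: [884/5, 872/5, 736/5]
rounded: [177, 174, 147]

(0,0) stack=L1,L2,L3; from [0,0,0]:
L1 α=4/5: [16/5, 656/5, 152]
L2 α=1: [205, 63, 128]
L3 α=1/2: [359/2, 275/2, 85]
rounded: [180, 138, 85]

(1,1) stack=L1,L2; from [0,0,0]:
L1 α=1/3: [137/3, 77, 226/3]
L2 α=6/7: [323/3, 1133/7, 4348/21]
rounded: [108, 162, 207]

(1,1) stack=L1,L4,L5; from [0,0,0]:
L1 α=1/3: [137/3, 77, 226/3]
L4 α=1/5: [728/15, 407/5, 1066/15]
L5 α=2/3: [6008/45, 2917/15, 3586/45]
rounded: [134, 194, 80]

query (0,1) [L1,L4] — begin 0,0,0
L1 α=0: [0, 0, 0]
L4 α=1/5: [18/5, 246/5, 161/5]
→ [4, 49, 32]

at x=0,y=1 over L1,L4,L6:
+L1 (α=0) → [0, 0, 0]
+L4 (α=1/5) → [18/5, 246/5, 161/5]
+L6 (α=1/2) → [693/10, 1401/10, 441/10]
→ [69, 140, 44]

query (1,1) [L1,L4] — begin 0,0,0
after L1 α=1/3: [137/3, 77, 226/3]
after L4 α=1/5: [728/15, 407/5, 1066/15]
rounded: [49, 81, 71]

query (1,0) [L1,L4] — begin 0,0,0
L1 α=0: [0, 0, 0]
L4 α=1/2: [13/2, 96, 96]
rounded: [6, 96, 96]


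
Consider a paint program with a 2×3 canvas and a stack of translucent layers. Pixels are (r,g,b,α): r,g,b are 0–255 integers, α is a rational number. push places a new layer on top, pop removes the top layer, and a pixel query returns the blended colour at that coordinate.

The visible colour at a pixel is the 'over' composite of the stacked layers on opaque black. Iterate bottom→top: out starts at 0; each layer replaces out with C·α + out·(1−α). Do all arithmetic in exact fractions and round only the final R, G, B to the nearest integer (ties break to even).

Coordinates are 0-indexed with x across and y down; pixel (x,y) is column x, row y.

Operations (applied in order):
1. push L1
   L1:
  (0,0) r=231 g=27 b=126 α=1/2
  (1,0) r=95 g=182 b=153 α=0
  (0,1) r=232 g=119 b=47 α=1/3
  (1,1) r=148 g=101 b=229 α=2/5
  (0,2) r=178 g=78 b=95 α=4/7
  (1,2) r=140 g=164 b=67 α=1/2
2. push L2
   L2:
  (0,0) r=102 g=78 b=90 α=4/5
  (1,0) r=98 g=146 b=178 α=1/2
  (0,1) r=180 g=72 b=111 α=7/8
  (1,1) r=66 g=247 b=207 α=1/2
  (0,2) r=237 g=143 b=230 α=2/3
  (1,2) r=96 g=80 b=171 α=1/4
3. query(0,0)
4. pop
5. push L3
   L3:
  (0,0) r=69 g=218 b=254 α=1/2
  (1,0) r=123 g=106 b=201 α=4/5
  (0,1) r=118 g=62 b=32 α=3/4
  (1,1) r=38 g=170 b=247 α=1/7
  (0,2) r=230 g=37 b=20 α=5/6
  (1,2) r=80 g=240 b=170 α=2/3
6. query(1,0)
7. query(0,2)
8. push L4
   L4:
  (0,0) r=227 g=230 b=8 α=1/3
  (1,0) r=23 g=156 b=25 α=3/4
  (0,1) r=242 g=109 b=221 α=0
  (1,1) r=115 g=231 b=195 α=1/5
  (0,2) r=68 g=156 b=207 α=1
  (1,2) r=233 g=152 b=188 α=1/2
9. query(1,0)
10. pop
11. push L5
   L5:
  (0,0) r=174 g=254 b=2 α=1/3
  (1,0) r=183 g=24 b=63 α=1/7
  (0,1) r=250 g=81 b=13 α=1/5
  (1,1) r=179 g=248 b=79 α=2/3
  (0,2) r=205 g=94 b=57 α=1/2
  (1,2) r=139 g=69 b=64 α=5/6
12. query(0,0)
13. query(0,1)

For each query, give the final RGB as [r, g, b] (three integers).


query (0,0) [L1,L2] — begin 0,0,0
L1 α=1/2: [231/2, 27/2, 63]
L2 α=4/5: [1047/10, 651/10, 423/5]
rounded: [105, 65, 85]

query (1,0) [L1,L3] — begin 0,0,0
L1 α=0: [0, 0, 0]
L3 α=4/5: [492/5, 424/5, 804/5]
= [98, 85, 161]

at x=0,y=2 over L1,L3:
after L1 α=4/7: [712/7, 312/7, 380/7]
after L3 α=5/6: [4381/21, 1607/42, 180/7]
rounded: [209, 38, 26]

query (1,0) [L1,L3,L4] — begin 0,0,0
after L1 α=0: [0, 0, 0]
after L3 α=4/5: [492/5, 424/5, 804/5]
after L4 α=3/4: [837/20, 691/5, 1179/20]
rounded: [42, 138, 59]

query (0,0) [L1,L3,L5] — begin 0,0,0
after L1 α=1/2: [231/2, 27/2, 63]
after L3 α=1/2: [369/4, 463/4, 317/2]
after L5 α=1/3: [239/2, 971/6, 319/3]
= [120, 162, 106]

(0,1) stack=L1,L3,L5; from [0,0,0]:
L1 α=1/3: [232/3, 119/3, 47/3]
L3 α=3/4: [647/6, 677/12, 335/12]
L5 α=1/5: [2044/15, 184/3, 374/15]
rounded: [136, 61, 25]


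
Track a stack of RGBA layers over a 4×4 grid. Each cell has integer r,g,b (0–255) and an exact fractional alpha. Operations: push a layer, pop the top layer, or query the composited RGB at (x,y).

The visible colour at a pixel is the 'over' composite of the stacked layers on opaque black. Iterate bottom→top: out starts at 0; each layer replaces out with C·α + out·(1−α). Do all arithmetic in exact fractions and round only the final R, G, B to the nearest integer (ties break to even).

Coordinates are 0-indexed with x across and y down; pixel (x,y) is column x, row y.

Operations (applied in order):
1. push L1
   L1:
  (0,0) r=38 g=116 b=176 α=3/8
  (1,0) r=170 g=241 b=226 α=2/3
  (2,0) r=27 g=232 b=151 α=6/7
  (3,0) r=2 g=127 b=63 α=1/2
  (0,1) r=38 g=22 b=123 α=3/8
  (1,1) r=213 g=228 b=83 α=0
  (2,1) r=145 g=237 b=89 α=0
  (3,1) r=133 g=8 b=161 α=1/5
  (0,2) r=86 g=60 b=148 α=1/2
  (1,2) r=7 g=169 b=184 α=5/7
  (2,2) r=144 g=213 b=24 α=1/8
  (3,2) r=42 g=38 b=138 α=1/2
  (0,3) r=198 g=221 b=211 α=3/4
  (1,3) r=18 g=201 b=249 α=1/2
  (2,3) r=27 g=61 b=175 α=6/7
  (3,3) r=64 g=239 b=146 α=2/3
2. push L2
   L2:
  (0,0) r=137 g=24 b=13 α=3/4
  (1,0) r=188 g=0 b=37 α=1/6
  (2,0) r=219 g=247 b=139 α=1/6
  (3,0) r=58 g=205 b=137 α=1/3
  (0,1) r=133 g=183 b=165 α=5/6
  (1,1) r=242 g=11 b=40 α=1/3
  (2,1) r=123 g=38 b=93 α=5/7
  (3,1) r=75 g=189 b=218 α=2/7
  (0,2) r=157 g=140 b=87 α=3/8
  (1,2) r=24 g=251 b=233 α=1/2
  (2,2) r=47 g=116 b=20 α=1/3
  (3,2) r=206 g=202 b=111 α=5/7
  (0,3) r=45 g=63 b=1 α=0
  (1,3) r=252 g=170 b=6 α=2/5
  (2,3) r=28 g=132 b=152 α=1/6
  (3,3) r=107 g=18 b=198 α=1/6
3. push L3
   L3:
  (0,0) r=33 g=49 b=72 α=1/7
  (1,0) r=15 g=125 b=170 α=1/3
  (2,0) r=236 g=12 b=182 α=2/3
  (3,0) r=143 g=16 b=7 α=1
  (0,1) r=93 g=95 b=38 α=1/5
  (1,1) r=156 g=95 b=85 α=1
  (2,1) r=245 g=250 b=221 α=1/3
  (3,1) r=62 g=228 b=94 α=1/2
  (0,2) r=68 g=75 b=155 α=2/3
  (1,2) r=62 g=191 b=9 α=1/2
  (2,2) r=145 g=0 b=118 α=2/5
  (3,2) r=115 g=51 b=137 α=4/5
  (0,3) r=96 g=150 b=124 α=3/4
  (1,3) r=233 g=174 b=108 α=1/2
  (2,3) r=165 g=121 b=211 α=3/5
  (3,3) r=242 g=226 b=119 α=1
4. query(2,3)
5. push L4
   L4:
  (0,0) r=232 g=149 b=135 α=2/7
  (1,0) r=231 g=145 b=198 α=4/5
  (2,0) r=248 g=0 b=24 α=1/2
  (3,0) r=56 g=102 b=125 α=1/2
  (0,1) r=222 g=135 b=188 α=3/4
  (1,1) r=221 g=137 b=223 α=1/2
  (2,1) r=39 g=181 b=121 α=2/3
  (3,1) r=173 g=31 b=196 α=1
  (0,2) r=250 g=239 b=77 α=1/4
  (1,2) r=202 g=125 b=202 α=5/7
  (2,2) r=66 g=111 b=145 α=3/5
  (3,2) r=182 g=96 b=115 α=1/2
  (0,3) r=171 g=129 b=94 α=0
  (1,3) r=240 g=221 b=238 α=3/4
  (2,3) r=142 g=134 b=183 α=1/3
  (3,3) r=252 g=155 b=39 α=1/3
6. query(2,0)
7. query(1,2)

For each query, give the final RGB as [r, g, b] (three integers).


at x=2,y=3 over L1,L2,L3:
+L1 (α=6/7) → [162/7, 366/7, 150]
+L2 (α=1/6) → [503/21, 459/7, 451/3]
+L3 (α=3/5) → [11401/105, 3459/35, 2801/15]
→ [109, 99, 187]

query (2,0) [L1,L2,L3,L4] — begin 0,0,0
L1 α=6/7: [162/7, 1392/7, 906/7]
L2 α=1/6: [781/14, 8689/42, 5503/42]
L3 α=2/3: [2463/14, 9697/126, 20791/126]
L4 α=1/2: [5935/28, 9697/252, 23815/252]
rounded: [212, 38, 95]

at x=1,y=2 over L1,L2,L3,L4:
+L1 (α=5/7) → [5, 845/7, 920/7]
+L2 (α=1/2) → [29/2, 1301/7, 2551/14]
+L3 (α=1/2) → [153/4, 1319/7, 2677/28]
+L4 (α=5/7) → [2173/14, 7013/49, 16817/98]
rounded: [155, 143, 172]


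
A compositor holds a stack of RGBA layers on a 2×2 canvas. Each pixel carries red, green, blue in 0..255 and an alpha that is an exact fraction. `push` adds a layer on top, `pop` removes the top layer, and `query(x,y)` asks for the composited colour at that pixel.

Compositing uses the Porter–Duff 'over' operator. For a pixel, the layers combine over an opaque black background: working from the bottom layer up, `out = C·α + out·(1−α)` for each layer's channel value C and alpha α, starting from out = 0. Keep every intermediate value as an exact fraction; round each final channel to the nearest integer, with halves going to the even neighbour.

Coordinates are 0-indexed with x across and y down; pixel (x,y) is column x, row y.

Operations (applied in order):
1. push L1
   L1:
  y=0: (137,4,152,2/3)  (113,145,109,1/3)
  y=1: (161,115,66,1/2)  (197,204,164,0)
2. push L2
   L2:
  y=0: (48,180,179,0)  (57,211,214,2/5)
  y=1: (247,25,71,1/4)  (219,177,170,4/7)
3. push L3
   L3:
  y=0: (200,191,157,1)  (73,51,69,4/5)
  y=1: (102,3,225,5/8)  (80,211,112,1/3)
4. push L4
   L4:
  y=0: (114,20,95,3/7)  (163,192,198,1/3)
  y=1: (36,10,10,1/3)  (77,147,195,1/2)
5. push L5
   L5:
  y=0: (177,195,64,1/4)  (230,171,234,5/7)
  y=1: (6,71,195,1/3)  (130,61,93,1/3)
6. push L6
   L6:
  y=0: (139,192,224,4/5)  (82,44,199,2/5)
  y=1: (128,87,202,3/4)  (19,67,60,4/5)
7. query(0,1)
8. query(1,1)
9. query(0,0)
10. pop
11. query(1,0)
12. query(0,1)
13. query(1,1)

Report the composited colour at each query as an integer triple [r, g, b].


at x=0,y=1 over L1,L2,L3,L4,L5,L6:
after L1 α=1/2: [161/2, 115/2, 33]
after L2 α=1/4: [977/8, 395/8, 85/2]
after L3 α=5/8: [7011/64, 1305/64, 2505/16]
after L4 α=1/3: [2721/32, 1625/96, 2585/24]
after L5 α=1/3: [939/16, 5033/144, 4925/36]
after L6 α=3/4: [7083/64, 42617/576, 26741/144]
→ [111, 74, 186]

query (1,1) [L1,L2,L3,L4,L5,L6] — begin 0,0,0
L1 α=0: [0, 0, 0]
L2 α=4/7: [876/7, 708/7, 680/7]
L3 α=1/3: [2312/21, 2893/21, 2144/21]
L4 α=1/2: [3929/42, 2990/21, 6239/42]
L5 α=1/3: [6659/63, 7261/63, 8192/63]
L6 α=4/5: [11447/315, 4829/63, 23312/315]
= [36, 77, 74]

at x=0,y=0 over L1,L2,L3,L4,L5,L6:
after L1 α=2/3: [274/3, 8/3, 304/3]
after L2 α=0: [274/3, 8/3, 304/3]
after L3 α=1: [200, 191, 157]
after L4 α=3/7: [1142/7, 824/7, 913/7]
after L5 α=1/4: [4665/28, 3837/28, 3187/28]
after L6 α=4/5: [20233/140, 25341/140, 5655/28]
→ [145, 181, 202]

(1,0) stack=L1,L2,L3,L4,L5; from [0,0,0]:
after L1 α=1/3: [113/3, 145/3, 109/3]
after L2 α=2/5: [227/5, 567/5, 537/5]
after L3 α=4/5: [1687/25, 1587/25, 1917/25]
after L4 α=1/3: [2483/25, 2658/25, 2928/25]
after L5 α=5/7: [33716/175, 3813/25, 35106/175]
= [193, 153, 201]

(0,1) stack=L1,L2,L3,L4,L5; from [0,0,0]:
after L1 α=1/2: [161/2, 115/2, 33]
after L2 α=1/4: [977/8, 395/8, 85/2]
after L3 α=5/8: [7011/64, 1305/64, 2505/16]
after L4 α=1/3: [2721/32, 1625/96, 2585/24]
after L5 α=1/3: [939/16, 5033/144, 4925/36]
= [59, 35, 137]

at x=1,y=1 over L1,L2,L3,L4,L5:
L1 α=0: [0, 0, 0]
L2 α=4/7: [876/7, 708/7, 680/7]
L3 α=1/3: [2312/21, 2893/21, 2144/21]
L4 α=1/2: [3929/42, 2990/21, 6239/42]
L5 α=1/3: [6659/63, 7261/63, 8192/63]
→ [106, 115, 130]


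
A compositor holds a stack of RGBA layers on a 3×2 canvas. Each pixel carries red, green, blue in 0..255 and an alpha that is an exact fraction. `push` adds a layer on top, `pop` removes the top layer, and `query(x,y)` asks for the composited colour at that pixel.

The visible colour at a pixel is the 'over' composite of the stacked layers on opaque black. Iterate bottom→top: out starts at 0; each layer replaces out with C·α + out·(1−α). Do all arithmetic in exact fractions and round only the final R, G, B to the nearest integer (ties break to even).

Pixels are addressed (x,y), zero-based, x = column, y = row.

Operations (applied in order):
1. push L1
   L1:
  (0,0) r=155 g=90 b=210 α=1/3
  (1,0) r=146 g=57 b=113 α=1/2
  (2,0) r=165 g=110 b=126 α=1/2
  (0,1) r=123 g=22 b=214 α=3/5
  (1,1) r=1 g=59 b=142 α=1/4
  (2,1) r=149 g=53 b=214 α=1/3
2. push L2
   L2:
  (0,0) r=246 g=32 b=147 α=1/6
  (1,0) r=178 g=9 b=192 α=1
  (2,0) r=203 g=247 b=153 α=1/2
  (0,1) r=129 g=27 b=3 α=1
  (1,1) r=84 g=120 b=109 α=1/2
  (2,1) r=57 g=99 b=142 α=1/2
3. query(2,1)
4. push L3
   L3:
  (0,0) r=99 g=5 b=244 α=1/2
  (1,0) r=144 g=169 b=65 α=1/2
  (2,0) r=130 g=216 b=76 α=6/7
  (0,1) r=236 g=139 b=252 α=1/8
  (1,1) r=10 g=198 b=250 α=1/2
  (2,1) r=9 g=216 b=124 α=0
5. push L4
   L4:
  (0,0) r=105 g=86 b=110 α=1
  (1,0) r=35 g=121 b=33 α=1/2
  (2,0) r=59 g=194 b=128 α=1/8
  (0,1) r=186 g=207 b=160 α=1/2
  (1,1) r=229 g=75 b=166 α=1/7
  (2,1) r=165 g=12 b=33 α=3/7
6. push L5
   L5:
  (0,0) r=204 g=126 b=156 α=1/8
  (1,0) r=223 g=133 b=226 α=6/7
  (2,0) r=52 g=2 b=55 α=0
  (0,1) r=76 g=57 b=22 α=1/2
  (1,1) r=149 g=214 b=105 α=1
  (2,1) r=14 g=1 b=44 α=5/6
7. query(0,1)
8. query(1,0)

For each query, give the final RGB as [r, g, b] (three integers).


(2,1) stack=L1,L2; from [0,0,0]:
L1 α=1/3: [149/3, 53/3, 214/3]
L2 α=1/2: [160/3, 175/3, 320/3]
= [53, 58, 107]

(0,1) stack=L1,L2,L3,L4,L5; from [0,0,0]:
+L1 (α=3/5) → [369/5, 66/5, 642/5]
+L2 (α=1) → [129, 27, 3]
+L3 (α=1/8) → [1139/8, 41, 273/8]
+L4 (α=1/2) → [2627/16, 124, 1553/16]
+L5 (α=1/2) → [3843/32, 181/2, 1905/32]
→ [120, 90, 60]

query (1,0) [L1,L2,L3,L4,L5] — begin 0,0,0
+L1 (α=1/2) → [73, 57/2, 113/2]
+L2 (α=1) → [178, 9, 192]
+L3 (α=1/2) → [161, 89, 257/2]
+L4 (α=1/2) → [98, 105, 323/4]
+L5 (α=6/7) → [1436/7, 129, 821/4]
rounded: [205, 129, 205]


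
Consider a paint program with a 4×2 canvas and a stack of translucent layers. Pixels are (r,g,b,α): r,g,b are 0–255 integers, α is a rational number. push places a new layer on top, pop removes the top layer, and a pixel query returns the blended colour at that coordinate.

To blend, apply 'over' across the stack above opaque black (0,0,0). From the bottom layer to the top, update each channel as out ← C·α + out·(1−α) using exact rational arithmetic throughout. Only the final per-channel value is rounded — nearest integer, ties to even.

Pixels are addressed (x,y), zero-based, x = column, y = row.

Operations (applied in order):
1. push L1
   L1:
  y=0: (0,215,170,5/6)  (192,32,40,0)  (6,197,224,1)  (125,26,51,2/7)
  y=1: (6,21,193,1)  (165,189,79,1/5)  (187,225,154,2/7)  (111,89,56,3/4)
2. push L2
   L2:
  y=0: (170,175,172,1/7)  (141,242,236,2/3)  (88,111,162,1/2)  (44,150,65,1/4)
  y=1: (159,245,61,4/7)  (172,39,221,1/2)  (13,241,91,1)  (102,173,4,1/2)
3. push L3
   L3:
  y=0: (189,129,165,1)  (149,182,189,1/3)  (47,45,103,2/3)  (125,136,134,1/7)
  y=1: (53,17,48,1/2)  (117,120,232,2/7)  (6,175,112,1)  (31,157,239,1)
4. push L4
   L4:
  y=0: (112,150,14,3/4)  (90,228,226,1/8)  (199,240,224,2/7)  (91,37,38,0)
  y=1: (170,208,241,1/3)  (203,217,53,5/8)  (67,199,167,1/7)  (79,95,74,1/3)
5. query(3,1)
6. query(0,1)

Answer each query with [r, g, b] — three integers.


at x=3,y=1 over L1,L2,L3,L4:
after L1 α=3/4: [333/4, 267/4, 42]
after L2 α=1/2: [741/8, 959/8, 23]
after L3 α=1: [31, 157, 239]
after L4 α=1/3: [47, 409/3, 184]
→ [47, 136, 184]

(0,1) stack=L1,L2,L3,L4; from [0,0,0]:
after L1 α=1: [6, 21, 193]
after L2 α=4/7: [654/7, 149, 823/7]
after L3 α=1/2: [1025/14, 83, 1159/14]
after L4 α=1/3: [2215/21, 374/3, 2846/21]
rounded: [105, 125, 136]


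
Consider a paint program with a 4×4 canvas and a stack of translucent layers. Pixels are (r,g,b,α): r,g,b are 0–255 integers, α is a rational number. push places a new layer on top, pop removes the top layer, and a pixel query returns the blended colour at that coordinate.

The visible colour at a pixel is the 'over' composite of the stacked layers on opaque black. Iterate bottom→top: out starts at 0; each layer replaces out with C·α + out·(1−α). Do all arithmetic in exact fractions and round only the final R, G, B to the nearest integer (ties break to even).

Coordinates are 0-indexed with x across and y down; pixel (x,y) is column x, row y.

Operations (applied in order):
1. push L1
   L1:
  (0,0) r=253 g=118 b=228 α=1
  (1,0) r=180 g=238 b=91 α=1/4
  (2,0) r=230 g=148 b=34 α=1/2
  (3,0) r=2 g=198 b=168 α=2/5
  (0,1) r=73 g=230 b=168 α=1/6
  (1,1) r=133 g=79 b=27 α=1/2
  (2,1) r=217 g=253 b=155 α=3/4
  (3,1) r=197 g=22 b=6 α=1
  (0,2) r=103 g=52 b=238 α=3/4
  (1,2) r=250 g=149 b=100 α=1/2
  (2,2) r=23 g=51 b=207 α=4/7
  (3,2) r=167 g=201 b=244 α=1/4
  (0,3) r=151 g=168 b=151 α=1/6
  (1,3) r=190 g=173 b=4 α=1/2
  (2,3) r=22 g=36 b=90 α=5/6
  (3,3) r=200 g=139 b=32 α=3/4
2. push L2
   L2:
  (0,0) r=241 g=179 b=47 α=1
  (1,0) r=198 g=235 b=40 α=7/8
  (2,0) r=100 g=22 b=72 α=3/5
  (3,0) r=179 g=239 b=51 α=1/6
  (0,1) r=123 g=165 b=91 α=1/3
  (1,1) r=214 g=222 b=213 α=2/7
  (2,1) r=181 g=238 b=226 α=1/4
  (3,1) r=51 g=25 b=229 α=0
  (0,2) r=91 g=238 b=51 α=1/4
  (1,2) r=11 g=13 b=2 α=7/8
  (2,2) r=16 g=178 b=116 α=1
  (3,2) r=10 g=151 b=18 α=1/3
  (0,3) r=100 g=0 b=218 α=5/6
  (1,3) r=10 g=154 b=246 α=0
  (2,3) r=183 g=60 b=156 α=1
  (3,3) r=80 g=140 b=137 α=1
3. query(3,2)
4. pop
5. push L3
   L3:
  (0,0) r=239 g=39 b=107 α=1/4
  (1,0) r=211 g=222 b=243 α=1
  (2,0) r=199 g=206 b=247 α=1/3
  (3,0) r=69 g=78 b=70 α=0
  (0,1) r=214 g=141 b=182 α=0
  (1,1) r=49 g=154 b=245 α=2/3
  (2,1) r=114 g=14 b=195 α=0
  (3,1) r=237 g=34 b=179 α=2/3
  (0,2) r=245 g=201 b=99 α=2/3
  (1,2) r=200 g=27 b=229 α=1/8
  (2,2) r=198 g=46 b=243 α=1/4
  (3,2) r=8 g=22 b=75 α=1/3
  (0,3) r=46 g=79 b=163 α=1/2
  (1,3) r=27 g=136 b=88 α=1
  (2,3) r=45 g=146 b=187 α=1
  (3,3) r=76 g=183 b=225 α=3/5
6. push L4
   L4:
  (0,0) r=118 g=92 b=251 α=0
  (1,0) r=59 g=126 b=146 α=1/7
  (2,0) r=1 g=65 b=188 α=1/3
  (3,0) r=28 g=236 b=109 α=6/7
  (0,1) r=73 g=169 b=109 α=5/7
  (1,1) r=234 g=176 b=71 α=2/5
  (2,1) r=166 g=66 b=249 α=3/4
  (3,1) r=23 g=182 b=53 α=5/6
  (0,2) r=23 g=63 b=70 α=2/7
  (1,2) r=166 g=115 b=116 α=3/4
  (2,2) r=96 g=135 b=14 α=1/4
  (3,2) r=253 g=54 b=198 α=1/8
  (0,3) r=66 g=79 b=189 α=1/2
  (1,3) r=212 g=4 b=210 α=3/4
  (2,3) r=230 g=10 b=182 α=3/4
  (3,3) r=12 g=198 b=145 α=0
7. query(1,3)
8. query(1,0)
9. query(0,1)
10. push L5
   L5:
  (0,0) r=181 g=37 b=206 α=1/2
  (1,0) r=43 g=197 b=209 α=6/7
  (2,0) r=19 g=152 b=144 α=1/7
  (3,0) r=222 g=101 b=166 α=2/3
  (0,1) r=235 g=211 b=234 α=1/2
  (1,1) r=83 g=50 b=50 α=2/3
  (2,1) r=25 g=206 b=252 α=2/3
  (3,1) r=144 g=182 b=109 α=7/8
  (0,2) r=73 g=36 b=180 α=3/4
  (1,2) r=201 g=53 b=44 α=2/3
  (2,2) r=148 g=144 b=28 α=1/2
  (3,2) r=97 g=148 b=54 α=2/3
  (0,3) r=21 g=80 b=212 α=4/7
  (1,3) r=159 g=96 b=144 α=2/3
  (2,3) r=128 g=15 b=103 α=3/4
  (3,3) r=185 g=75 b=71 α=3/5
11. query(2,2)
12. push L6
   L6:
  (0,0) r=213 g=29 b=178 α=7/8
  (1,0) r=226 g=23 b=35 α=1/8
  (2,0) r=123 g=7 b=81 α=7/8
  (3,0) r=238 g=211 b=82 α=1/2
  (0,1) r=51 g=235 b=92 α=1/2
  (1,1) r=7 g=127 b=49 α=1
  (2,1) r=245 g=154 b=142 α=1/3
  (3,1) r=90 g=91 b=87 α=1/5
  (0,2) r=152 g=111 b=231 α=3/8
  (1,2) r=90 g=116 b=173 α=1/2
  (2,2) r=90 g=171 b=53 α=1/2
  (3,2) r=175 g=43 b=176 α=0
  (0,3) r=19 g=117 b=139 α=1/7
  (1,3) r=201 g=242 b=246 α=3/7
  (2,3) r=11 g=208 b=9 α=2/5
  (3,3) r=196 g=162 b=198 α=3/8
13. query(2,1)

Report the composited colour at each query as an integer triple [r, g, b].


at x=3,y=2 over L1,L2:
+L1 (α=1/4) → [167/4, 201/4, 61]
+L2 (α=1/3) → [187/6, 503/6, 140/3]
→ [31, 84, 47]

query (1,3) [L1,L3,L4] — begin 0,0,0
+L1 (α=1/2) → [95, 173/2, 2]
+L3 (α=1) → [27, 136, 88]
+L4 (α=3/4) → [663/4, 37, 359/2]
→ [166, 37, 180]

query (1,0) [L1,L3,L4] — begin 0,0,0
after L1 α=1/4: [45, 119/2, 91/4]
after L3 α=1: [211, 222, 243]
after L4 α=1/7: [1325/7, 1458/7, 1604/7]
= [189, 208, 229]

at x=0,y=1 over L1,L3,L4:
+L1 (α=1/6) → [73/6, 115/3, 28]
+L3 (α=0) → [73/6, 115/3, 28]
+L4 (α=5/7) → [1168/21, 395/3, 601/7]
→ [56, 132, 86]

query (2,2) [L1,L3,L4,L5] — begin 0,0,0
after L1 α=4/7: [92/7, 204/7, 828/7]
after L3 α=1/4: [831/14, 467/14, 4185/28]
after L4 α=1/4: [3837/56, 3291/56, 12947/112]
after L5 α=1/2: [12125/112, 11355/112, 16083/224]
→ [108, 101, 72]

query (2,1) [L1,L3,L4,L5,L6] — begin 0,0,0
L1 α=3/4: [651/4, 759/4, 465/4]
L3 α=0: [651/4, 759/4, 465/4]
L4 α=3/4: [2643/16, 1551/16, 3453/16]
L5 α=2/3: [3443/48, 8143/48, 3839/16]
L6 α=1/3: [9323/72, 11839/72, 4975/24]
= [129, 164, 207]


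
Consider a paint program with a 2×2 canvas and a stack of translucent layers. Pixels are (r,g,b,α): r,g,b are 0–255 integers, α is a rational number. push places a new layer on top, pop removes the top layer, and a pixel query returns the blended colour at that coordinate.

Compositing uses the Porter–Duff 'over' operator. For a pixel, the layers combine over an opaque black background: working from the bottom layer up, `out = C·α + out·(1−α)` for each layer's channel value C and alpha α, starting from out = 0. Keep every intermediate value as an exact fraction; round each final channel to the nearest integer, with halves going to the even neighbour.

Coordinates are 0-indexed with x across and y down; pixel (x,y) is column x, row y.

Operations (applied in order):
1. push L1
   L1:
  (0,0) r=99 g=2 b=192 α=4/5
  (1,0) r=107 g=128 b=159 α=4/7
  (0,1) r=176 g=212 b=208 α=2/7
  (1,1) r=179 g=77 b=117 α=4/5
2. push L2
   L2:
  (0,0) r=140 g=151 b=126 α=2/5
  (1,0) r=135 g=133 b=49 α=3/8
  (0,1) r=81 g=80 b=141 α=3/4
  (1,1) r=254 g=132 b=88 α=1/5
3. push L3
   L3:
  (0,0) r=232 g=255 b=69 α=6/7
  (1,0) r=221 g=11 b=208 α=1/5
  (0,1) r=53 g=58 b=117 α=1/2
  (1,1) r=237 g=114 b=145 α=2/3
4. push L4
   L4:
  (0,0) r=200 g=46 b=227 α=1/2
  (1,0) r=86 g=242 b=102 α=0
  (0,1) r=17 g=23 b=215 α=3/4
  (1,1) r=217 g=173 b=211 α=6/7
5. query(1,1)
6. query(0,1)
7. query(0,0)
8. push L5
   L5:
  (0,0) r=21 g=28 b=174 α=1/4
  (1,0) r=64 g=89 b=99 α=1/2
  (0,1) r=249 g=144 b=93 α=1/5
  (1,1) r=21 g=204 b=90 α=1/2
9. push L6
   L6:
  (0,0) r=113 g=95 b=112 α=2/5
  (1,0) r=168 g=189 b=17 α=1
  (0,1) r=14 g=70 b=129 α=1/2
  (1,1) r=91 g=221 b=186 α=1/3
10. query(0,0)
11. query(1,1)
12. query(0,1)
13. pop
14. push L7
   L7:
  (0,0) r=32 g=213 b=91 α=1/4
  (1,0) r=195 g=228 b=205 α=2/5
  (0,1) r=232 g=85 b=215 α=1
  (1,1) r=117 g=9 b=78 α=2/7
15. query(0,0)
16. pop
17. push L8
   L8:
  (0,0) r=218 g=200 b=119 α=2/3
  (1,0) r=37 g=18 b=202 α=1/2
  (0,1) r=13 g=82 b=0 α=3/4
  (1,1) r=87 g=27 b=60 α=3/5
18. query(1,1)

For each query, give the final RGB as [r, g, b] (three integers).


query (1,1) [L1,L2,L3,L4] — begin 0,0,0
+L1 (α=4/5) → [716/5, 308/5, 468/5]
+L2 (α=1/5) → [4134/25, 1892/25, 2312/25]
+L3 (α=2/3) → [5328/25, 7592/75, 9562/75]
+L4 (α=6/7) → [37878/175, 12206/75, 104512/525]
rounded: [216, 163, 199]

at x=0,y=1 over L1,L2,L3,L4:
after L1 α=2/7: [352/7, 424/7, 416/7]
after L2 α=3/4: [2053/28, 526/7, 3377/28]
after L3 α=1/2: [3537/56, 466/7, 6653/56]
after L4 α=3/4: [6393/224, 949/28, 42773/224]
= [29, 34, 191]

(0,0) stack=L1,L2,L3,L4; from [0,0,0]:
+L1 (α=4/5) → [396/5, 8/5, 768/5]
+L2 (α=2/5) → [2588/25, 1534/25, 3564/25]
+L3 (α=6/7) → [37388/175, 39784/175, 13914/175]
+L4 (α=1/2) → [36194/175, 23917/175, 53639/350]
= [207, 137, 153]

at x=0,y=0 over L1,L2,L3,L4,L5,L6:
L1 α=4/5: [396/5, 8/5, 768/5]
L2 α=2/5: [2588/25, 1534/25, 3564/25]
L3 α=6/7: [37388/175, 39784/175, 13914/175]
L4 α=1/2: [36194/175, 23917/175, 53639/350]
L5 α=1/4: [112257/700, 76651/700, 221817/1400]
L6 α=2/5: [494971/3500, 362953/3500, 979051/7000]
→ [141, 104, 140]

at x=1,y=1 over L1,L2,L3,L4,L5,L6:
L1 α=4/5: [716/5, 308/5, 468/5]
L2 α=1/5: [4134/25, 1892/25, 2312/25]
L3 α=2/3: [5328/25, 7592/75, 9562/75]
L4 α=6/7: [37878/175, 12206/75, 104512/525]
L5 α=1/2: [41553/350, 13753/75, 75881/525]
L6 α=1/3: [57478/525, 44081/225, 249412/1575]
= [109, 196, 158]

query (0,1) [L1,L2,L3,L4,L5,L6] — begin 0,0,0
+L1 (α=2/7) → [352/7, 424/7, 416/7]
+L2 (α=3/4) → [2053/28, 526/7, 3377/28]
+L3 (α=1/2) → [3537/56, 466/7, 6653/56]
+L4 (α=3/4) → [6393/224, 949/28, 42773/224]
+L5 (α=1/5) → [20337/280, 1957/35, 47981/280]
+L6 (α=1/2) → [24257/560, 4407/70, 84101/560]
rounded: [43, 63, 150]

query (0,0) [L1,L2,L3,L4,L5,L7] — begin 0,0,0
after L1 α=4/5: [396/5, 8/5, 768/5]
after L2 α=2/5: [2588/25, 1534/25, 3564/25]
after L3 α=6/7: [37388/175, 39784/175, 13914/175]
after L4 α=1/2: [36194/175, 23917/175, 53639/350]
after L5 α=1/4: [112257/700, 76651/700, 221817/1400]
after L7 α=1/4: [359171/2800, 379053/2800, 792851/5600]
rounded: [128, 135, 142]

query (1,1) [L1,L2,L3,L4,L5,L8] — begin 0,0,0
L1 α=4/5: [716/5, 308/5, 468/5]
L2 α=1/5: [4134/25, 1892/25, 2312/25]
L3 α=2/3: [5328/25, 7592/75, 9562/75]
L4 α=6/7: [37878/175, 12206/75, 104512/525]
L5 α=1/2: [41553/350, 13753/75, 75881/525]
L8 α=3/5: [87228/875, 33581/375, 246262/2625]
= [100, 90, 94]
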